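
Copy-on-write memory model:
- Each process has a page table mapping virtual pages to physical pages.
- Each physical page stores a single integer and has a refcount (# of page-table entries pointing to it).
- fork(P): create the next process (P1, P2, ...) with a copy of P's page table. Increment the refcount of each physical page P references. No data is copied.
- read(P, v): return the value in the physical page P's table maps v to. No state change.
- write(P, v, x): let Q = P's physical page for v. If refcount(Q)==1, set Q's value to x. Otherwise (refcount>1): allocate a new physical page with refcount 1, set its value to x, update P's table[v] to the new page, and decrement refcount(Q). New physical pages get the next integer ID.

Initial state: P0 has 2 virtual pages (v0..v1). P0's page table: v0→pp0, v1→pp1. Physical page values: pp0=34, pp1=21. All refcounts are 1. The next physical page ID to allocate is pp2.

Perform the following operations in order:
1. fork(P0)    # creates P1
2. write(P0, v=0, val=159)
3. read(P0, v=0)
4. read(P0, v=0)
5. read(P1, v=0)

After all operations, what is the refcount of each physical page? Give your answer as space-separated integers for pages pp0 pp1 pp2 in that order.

Answer: 1 2 1

Derivation:
Op 1: fork(P0) -> P1. 2 ppages; refcounts: pp0:2 pp1:2
Op 2: write(P0, v0, 159). refcount(pp0)=2>1 -> COPY to pp2. 3 ppages; refcounts: pp0:1 pp1:2 pp2:1
Op 3: read(P0, v0) -> 159. No state change.
Op 4: read(P0, v0) -> 159. No state change.
Op 5: read(P1, v0) -> 34. No state change.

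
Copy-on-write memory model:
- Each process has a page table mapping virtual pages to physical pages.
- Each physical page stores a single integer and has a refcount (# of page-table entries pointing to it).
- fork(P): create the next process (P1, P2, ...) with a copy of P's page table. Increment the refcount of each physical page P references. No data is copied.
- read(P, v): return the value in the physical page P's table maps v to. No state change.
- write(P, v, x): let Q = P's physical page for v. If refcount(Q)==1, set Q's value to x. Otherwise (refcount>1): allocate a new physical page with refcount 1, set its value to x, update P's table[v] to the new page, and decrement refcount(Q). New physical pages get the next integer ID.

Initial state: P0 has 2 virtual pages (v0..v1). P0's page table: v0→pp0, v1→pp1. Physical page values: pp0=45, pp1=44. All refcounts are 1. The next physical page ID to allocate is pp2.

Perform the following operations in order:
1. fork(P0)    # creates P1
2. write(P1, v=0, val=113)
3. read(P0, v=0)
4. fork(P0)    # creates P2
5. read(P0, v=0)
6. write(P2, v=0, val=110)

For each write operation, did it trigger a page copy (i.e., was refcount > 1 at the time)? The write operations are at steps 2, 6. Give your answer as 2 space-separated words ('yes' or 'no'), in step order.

Op 1: fork(P0) -> P1. 2 ppages; refcounts: pp0:2 pp1:2
Op 2: write(P1, v0, 113). refcount(pp0)=2>1 -> COPY to pp2. 3 ppages; refcounts: pp0:1 pp1:2 pp2:1
Op 3: read(P0, v0) -> 45. No state change.
Op 4: fork(P0) -> P2. 3 ppages; refcounts: pp0:2 pp1:3 pp2:1
Op 5: read(P0, v0) -> 45. No state change.
Op 6: write(P2, v0, 110). refcount(pp0)=2>1 -> COPY to pp3. 4 ppages; refcounts: pp0:1 pp1:3 pp2:1 pp3:1

yes yes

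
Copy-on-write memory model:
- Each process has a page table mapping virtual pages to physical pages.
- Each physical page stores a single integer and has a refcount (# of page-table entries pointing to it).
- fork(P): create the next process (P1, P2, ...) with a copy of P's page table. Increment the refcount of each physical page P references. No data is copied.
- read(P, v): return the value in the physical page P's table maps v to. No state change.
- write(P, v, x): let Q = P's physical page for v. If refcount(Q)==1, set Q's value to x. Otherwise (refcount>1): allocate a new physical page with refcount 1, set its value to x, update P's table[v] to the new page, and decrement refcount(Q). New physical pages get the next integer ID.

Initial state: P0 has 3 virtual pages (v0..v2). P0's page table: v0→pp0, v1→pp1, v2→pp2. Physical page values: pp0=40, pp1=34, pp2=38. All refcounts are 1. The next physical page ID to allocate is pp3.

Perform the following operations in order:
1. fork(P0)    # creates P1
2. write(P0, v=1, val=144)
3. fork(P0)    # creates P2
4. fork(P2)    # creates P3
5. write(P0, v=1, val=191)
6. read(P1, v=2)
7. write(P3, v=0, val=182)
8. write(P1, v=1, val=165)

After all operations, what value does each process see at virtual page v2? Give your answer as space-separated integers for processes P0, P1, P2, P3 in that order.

Op 1: fork(P0) -> P1. 3 ppages; refcounts: pp0:2 pp1:2 pp2:2
Op 2: write(P0, v1, 144). refcount(pp1)=2>1 -> COPY to pp3. 4 ppages; refcounts: pp0:2 pp1:1 pp2:2 pp3:1
Op 3: fork(P0) -> P2. 4 ppages; refcounts: pp0:3 pp1:1 pp2:3 pp3:2
Op 4: fork(P2) -> P3. 4 ppages; refcounts: pp0:4 pp1:1 pp2:4 pp3:3
Op 5: write(P0, v1, 191). refcount(pp3)=3>1 -> COPY to pp4. 5 ppages; refcounts: pp0:4 pp1:1 pp2:4 pp3:2 pp4:1
Op 6: read(P1, v2) -> 38. No state change.
Op 7: write(P3, v0, 182). refcount(pp0)=4>1 -> COPY to pp5. 6 ppages; refcounts: pp0:3 pp1:1 pp2:4 pp3:2 pp4:1 pp5:1
Op 8: write(P1, v1, 165). refcount(pp1)=1 -> write in place. 6 ppages; refcounts: pp0:3 pp1:1 pp2:4 pp3:2 pp4:1 pp5:1
P0: v2 -> pp2 = 38
P1: v2 -> pp2 = 38
P2: v2 -> pp2 = 38
P3: v2 -> pp2 = 38

Answer: 38 38 38 38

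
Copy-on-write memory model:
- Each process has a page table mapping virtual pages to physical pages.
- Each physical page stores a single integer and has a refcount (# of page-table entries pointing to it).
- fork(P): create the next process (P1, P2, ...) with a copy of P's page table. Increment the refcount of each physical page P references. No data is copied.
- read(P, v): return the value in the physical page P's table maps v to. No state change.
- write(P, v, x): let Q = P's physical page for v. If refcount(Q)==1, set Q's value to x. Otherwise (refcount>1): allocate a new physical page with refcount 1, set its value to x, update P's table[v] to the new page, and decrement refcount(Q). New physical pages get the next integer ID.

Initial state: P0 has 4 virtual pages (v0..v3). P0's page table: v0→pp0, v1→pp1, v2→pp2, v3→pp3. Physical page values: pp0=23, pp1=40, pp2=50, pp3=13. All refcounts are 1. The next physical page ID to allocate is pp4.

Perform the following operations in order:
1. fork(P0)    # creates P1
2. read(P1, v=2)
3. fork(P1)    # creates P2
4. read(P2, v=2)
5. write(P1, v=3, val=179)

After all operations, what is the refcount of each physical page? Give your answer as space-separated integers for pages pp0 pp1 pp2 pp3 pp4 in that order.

Answer: 3 3 3 2 1

Derivation:
Op 1: fork(P0) -> P1. 4 ppages; refcounts: pp0:2 pp1:2 pp2:2 pp3:2
Op 2: read(P1, v2) -> 50. No state change.
Op 3: fork(P1) -> P2. 4 ppages; refcounts: pp0:3 pp1:3 pp2:3 pp3:3
Op 4: read(P2, v2) -> 50. No state change.
Op 5: write(P1, v3, 179). refcount(pp3)=3>1 -> COPY to pp4. 5 ppages; refcounts: pp0:3 pp1:3 pp2:3 pp3:2 pp4:1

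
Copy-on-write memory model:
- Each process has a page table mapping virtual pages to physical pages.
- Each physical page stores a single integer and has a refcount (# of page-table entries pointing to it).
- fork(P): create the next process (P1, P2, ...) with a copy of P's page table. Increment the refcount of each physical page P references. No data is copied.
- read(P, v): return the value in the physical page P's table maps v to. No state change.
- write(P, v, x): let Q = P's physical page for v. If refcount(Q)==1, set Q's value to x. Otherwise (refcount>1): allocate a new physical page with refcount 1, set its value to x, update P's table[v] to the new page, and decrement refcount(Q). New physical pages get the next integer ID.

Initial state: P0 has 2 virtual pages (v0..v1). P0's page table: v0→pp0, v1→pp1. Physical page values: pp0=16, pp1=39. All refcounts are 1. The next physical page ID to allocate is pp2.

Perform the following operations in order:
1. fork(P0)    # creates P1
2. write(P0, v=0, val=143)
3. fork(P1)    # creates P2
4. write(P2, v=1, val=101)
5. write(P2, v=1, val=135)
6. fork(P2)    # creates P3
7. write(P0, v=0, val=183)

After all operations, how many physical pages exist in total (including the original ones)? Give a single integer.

Answer: 4

Derivation:
Op 1: fork(P0) -> P1. 2 ppages; refcounts: pp0:2 pp1:2
Op 2: write(P0, v0, 143). refcount(pp0)=2>1 -> COPY to pp2. 3 ppages; refcounts: pp0:1 pp1:2 pp2:1
Op 3: fork(P1) -> P2. 3 ppages; refcounts: pp0:2 pp1:3 pp2:1
Op 4: write(P2, v1, 101). refcount(pp1)=3>1 -> COPY to pp3. 4 ppages; refcounts: pp0:2 pp1:2 pp2:1 pp3:1
Op 5: write(P2, v1, 135). refcount(pp3)=1 -> write in place. 4 ppages; refcounts: pp0:2 pp1:2 pp2:1 pp3:1
Op 6: fork(P2) -> P3. 4 ppages; refcounts: pp0:3 pp1:2 pp2:1 pp3:2
Op 7: write(P0, v0, 183). refcount(pp2)=1 -> write in place. 4 ppages; refcounts: pp0:3 pp1:2 pp2:1 pp3:2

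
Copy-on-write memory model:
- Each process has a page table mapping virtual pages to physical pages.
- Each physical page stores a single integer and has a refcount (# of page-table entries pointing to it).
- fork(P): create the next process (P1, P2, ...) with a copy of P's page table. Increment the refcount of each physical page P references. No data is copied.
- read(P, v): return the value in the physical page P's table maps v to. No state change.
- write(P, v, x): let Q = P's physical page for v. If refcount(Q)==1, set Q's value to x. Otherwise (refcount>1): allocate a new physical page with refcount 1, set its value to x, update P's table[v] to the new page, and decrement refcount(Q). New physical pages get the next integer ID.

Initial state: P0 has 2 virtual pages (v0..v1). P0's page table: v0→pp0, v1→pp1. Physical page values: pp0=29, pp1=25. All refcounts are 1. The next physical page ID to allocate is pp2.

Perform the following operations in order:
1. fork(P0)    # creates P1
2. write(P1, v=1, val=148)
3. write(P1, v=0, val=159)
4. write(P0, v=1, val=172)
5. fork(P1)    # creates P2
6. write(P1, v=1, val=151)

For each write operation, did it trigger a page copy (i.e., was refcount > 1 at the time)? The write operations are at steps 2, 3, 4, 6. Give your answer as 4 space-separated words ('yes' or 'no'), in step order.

Op 1: fork(P0) -> P1. 2 ppages; refcounts: pp0:2 pp1:2
Op 2: write(P1, v1, 148). refcount(pp1)=2>1 -> COPY to pp2. 3 ppages; refcounts: pp0:2 pp1:1 pp2:1
Op 3: write(P1, v0, 159). refcount(pp0)=2>1 -> COPY to pp3. 4 ppages; refcounts: pp0:1 pp1:1 pp2:1 pp3:1
Op 4: write(P0, v1, 172). refcount(pp1)=1 -> write in place. 4 ppages; refcounts: pp0:1 pp1:1 pp2:1 pp3:1
Op 5: fork(P1) -> P2. 4 ppages; refcounts: pp0:1 pp1:1 pp2:2 pp3:2
Op 6: write(P1, v1, 151). refcount(pp2)=2>1 -> COPY to pp4. 5 ppages; refcounts: pp0:1 pp1:1 pp2:1 pp3:2 pp4:1

yes yes no yes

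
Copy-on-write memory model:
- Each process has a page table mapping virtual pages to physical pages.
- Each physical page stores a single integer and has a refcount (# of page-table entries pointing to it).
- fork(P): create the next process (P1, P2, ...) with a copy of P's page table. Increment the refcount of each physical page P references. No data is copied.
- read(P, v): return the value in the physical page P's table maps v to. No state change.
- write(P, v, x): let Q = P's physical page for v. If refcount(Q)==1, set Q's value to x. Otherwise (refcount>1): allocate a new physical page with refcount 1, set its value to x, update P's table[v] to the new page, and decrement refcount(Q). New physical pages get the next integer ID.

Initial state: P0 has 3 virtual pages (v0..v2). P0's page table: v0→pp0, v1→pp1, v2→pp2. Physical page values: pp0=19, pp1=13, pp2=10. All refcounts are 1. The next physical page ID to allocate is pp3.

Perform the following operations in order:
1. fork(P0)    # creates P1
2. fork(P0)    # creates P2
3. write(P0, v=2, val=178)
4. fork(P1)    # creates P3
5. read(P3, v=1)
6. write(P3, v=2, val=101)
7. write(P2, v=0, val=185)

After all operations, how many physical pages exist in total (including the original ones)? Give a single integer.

Op 1: fork(P0) -> P1. 3 ppages; refcounts: pp0:2 pp1:2 pp2:2
Op 2: fork(P0) -> P2. 3 ppages; refcounts: pp0:3 pp1:3 pp2:3
Op 3: write(P0, v2, 178). refcount(pp2)=3>1 -> COPY to pp3. 4 ppages; refcounts: pp0:3 pp1:3 pp2:2 pp3:1
Op 4: fork(P1) -> P3. 4 ppages; refcounts: pp0:4 pp1:4 pp2:3 pp3:1
Op 5: read(P3, v1) -> 13. No state change.
Op 6: write(P3, v2, 101). refcount(pp2)=3>1 -> COPY to pp4. 5 ppages; refcounts: pp0:4 pp1:4 pp2:2 pp3:1 pp4:1
Op 7: write(P2, v0, 185). refcount(pp0)=4>1 -> COPY to pp5. 6 ppages; refcounts: pp0:3 pp1:4 pp2:2 pp3:1 pp4:1 pp5:1

Answer: 6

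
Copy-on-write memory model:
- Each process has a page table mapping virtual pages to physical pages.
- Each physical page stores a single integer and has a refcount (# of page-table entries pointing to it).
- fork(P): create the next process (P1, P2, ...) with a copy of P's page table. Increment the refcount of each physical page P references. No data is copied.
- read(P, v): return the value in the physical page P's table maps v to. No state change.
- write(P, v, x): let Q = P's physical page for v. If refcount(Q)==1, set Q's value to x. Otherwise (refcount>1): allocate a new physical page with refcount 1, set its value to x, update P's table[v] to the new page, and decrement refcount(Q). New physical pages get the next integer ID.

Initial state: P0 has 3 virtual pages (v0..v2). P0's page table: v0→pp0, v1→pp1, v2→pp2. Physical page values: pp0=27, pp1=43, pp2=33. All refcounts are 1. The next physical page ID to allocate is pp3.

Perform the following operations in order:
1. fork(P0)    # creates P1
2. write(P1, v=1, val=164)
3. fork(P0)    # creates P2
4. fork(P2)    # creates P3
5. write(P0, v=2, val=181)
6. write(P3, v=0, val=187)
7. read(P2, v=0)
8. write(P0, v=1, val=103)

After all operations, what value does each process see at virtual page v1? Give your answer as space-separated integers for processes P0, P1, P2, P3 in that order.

Answer: 103 164 43 43

Derivation:
Op 1: fork(P0) -> P1. 3 ppages; refcounts: pp0:2 pp1:2 pp2:2
Op 2: write(P1, v1, 164). refcount(pp1)=2>1 -> COPY to pp3. 4 ppages; refcounts: pp0:2 pp1:1 pp2:2 pp3:1
Op 3: fork(P0) -> P2. 4 ppages; refcounts: pp0:3 pp1:2 pp2:3 pp3:1
Op 4: fork(P2) -> P3. 4 ppages; refcounts: pp0:4 pp1:3 pp2:4 pp3:1
Op 5: write(P0, v2, 181). refcount(pp2)=4>1 -> COPY to pp4. 5 ppages; refcounts: pp0:4 pp1:3 pp2:3 pp3:1 pp4:1
Op 6: write(P3, v0, 187). refcount(pp0)=4>1 -> COPY to pp5. 6 ppages; refcounts: pp0:3 pp1:3 pp2:3 pp3:1 pp4:1 pp5:1
Op 7: read(P2, v0) -> 27. No state change.
Op 8: write(P0, v1, 103). refcount(pp1)=3>1 -> COPY to pp6. 7 ppages; refcounts: pp0:3 pp1:2 pp2:3 pp3:1 pp4:1 pp5:1 pp6:1
P0: v1 -> pp6 = 103
P1: v1 -> pp3 = 164
P2: v1 -> pp1 = 43
P3: v1 -> pp1 = 43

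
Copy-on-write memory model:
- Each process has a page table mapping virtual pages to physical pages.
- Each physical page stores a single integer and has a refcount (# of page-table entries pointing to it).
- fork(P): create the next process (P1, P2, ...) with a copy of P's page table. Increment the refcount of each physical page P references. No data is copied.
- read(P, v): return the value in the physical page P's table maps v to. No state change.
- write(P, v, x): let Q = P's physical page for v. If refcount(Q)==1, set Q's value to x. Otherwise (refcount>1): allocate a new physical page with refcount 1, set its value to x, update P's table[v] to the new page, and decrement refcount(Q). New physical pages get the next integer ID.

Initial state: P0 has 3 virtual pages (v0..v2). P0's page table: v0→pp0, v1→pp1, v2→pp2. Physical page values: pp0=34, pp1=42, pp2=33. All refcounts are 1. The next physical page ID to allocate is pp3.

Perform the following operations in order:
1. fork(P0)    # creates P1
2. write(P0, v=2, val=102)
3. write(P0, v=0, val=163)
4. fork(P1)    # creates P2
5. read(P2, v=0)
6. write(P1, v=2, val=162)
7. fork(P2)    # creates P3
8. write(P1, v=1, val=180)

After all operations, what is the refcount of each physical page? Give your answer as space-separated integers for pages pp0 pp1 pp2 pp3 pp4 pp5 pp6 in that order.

Answer: 3 3 2 1 1 1 1

Derivation:
Op 1: fork(P0) -> P1. 3 ppages; refcounts: pp0:2 pp1:2 pp2:2
Op 2: write(P0, v2, 102). refcount(pp2)=2>1 -> COPY to pp3. 4 ppages; refcounts: pp0:2 pp1:2 pp2:1 pp3:1
Op 3: write(P0, v0, 163). refcount(pp0)=2>1 -> COPY to pp4. 5 ppages; refcounts: pp0:1 pp1:2 pp2:1 pp3:1 pp4:1
Op 4: fork(P1) -> P2. 5 ppages; refcounts: pp0:2 pp1:3 pp2:2 pp3:1 pp4:1
Op 5: read(P2, v0) -> 34. No state change.
Op 6: write(P1, v2, 162). refcount(pp2)=2>1 -> COPY to pp5. 6 ppages; refcounts: pp0:2 pp1:3 pp2:1 pp3:1 pp4:1 pp5:1
Op 7: fork(P2) -> P3. 6 ppages; refcounts: pp0:3 pp1:4 pp2:2 pp3:1 pp4:1 pp5:1
Op 8: write(P1, v1, 180). refcount(pp1)=4>1 -> COPY to pp6. 7 ppages; refcounts: pp0:3 pp1:3 pp2:2 pp3:1 pp4:1 pp5:1 pp6:1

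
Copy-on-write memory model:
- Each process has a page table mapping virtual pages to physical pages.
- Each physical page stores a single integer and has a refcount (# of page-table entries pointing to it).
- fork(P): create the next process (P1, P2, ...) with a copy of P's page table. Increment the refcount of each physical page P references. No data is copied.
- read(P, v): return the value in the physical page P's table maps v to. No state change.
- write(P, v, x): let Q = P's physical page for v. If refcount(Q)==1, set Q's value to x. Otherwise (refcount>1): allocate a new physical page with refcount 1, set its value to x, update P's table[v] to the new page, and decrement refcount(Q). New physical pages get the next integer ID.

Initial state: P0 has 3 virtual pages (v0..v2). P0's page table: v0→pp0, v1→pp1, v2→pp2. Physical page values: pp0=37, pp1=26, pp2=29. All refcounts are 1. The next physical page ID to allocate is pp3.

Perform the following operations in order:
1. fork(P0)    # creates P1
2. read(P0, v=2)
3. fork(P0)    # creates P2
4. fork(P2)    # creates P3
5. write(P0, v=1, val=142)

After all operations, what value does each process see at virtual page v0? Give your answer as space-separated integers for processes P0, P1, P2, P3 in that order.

Op 1: fork(P0) -> P1. 3 ppages; refcounts: pp0:2 pp1:2 pp2:2
Op 2: read(P0, v2) -> 29. No state change.
Op 3: fork(P0) -> P2. 3 ppages; refcounts: pp0:3 pp1:3 pp2:3
Op 4: fork(P2) -> P3. 3 ppages; refcounts: pp0:4 pp1:4 pp2:4
Op 5: write(P0, v1, 142). refcount(pp1)=4>1 -> COPY to pp3. 4 ppages; refcounts: pp0:4 pp1:3 pp2:4 pp3:1
P0: v0 -> pp0 = 37
P1: v0 -> pp0 = 37
P2: v0 -> pp0 = 37
P3: v0 -> pp0 = 37

Answer: 37 37 37 37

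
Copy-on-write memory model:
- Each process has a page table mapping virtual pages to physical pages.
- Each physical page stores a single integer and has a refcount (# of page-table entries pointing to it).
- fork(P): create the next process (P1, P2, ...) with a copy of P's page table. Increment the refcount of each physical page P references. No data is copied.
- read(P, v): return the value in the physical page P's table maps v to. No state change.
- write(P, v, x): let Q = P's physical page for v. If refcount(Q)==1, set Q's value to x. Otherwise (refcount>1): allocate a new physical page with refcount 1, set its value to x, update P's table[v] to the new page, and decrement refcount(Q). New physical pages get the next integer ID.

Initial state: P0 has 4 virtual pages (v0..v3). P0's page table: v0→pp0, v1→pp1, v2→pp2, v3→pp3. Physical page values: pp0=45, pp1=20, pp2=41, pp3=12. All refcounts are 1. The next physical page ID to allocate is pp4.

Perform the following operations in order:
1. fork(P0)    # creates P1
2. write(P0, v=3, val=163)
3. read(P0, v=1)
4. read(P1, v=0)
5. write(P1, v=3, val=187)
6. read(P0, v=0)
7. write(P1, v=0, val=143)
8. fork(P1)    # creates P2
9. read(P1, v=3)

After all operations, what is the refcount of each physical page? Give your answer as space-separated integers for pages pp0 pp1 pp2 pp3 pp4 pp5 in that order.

Op 1: fork(P0) -> P1. 4 ppages; refcounts: pp0:2 pp1:2 pp2:2 pp3:2
Op 2: write(P0, v3, 163). refcount(pp3)=2>1 -> COPY to pp4. 5 ppages; refcounts: pp0:2 pp1:2 pp2:2 pp3:1 pp4:1
Op 3: read(P0, v1) -> 20. No state change.
Op 4: read(P1, v0) -> 45. No state change.
Op 5: write(P1, v3, 187). refcount(pp3)=1 -> write in place. 5 ppages; refcounts: pp0:2 pp1:2 pp2:2 pp3:1 pp4:1
Op 6: read(P0, v0) -> 45. No state change.
Op 7: write(P1, v0, 143). refcount(pp0)=2>1 -> COPY to pp5. 6 ppages; refcounts: pp0:1 pp1:2 pp2:2 pp3:1 pp4:1 pp5:1
Op 8: fork(P1) -> P2. 6 ppages; refcounts: pp0:1 pp1:3 pp2:3 pp3:2 pp4:1 pp5:2
Op 9: read(P1, v3) -> 187. No state change.

Answer: 1 3 3 2 1 2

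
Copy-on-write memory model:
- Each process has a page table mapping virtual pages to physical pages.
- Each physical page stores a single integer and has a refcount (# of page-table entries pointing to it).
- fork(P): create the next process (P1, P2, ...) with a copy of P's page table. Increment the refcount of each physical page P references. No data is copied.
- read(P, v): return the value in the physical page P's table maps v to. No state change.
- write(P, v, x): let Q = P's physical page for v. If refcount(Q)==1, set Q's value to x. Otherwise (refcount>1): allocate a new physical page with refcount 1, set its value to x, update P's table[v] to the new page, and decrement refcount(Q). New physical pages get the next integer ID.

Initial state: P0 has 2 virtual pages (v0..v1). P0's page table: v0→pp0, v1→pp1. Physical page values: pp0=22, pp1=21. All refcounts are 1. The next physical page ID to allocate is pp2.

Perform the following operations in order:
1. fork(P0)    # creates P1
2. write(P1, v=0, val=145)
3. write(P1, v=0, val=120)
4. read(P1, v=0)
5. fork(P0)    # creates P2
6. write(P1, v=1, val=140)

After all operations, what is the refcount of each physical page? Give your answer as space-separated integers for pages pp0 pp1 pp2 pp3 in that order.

Answer: 2 2 1 1

Derivation:
Op 1: fork(P0) -> P1. 2 ppages; refcounts: pp0:2 pp1:2
Op 2: write(P1, v0, 145). refcount(pp0)=2>1 -> COPY to pp2. 3 ppages; refcounts: pp0:1 pp1:2 pp2:1
Op 3: write(P1, v0, 120). refcount(pp2)=1 -> write in place. 3 ppages; refcounts: pp0:1 pp1:2 pp2:1
Op 4: read(P1, v0) -> 120. No state change.
Op 5: fork(P0) -> P2. 3 ppages; refcounts: pp0:2 pp1:3 pp2:1
Op 6: write(P1, v1, 140). refcount(pp1)=3>1 -> COPY to pp3. 4 ppages; refcounts: pp0:2 pp1:2 pp2:1 pp3:1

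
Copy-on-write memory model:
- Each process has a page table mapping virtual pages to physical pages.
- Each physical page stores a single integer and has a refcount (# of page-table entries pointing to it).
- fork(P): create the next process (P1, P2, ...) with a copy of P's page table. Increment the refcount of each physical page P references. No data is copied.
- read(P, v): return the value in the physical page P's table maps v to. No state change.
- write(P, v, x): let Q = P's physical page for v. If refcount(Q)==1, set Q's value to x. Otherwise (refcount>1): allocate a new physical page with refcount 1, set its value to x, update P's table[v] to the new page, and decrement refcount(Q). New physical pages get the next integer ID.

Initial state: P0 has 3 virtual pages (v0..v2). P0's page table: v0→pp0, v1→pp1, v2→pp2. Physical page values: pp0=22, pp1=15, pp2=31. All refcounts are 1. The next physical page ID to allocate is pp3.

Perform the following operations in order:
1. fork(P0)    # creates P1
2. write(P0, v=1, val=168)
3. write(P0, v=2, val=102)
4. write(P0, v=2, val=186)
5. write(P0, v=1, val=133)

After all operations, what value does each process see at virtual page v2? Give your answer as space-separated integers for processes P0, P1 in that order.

Answer: 186 31

Derivation:
Op 1: fork(P0) -> P1. 3 ppages; refcounts: pp0:2 pp1:2 pp2:2
Op 2: write(P0, v1, 168). refcount(pp1)=2>1 -> COPY to pp3. 4 ppages; refcounts: pp0:2 pp1:1 pp2:2 pp3:1
Op 3: write(P0, v2, 102). refcount(pp2)=2>1 -> COPY to pp4. 5 ppages; refcounts: pp0:2 pp1:1 pp2:1 pp3:1 pp4:1
Op 4: write(P0, v2, 186). refcount(pp4)=1 -> write in place. 5 ppages; refcounts: pp0:2 pp1:1 pp2:1 pp3:1 pp4:1
Op 5: write(P0, v1, 133). refcount(pp3)=1 -> write in place. 5 ppages; refcounts: pp0:2 pp1:1 pp2:1 pp3:1 pp4:1
P0: v2 -> pp4 = 186
P1: v2 -> pp2 = 31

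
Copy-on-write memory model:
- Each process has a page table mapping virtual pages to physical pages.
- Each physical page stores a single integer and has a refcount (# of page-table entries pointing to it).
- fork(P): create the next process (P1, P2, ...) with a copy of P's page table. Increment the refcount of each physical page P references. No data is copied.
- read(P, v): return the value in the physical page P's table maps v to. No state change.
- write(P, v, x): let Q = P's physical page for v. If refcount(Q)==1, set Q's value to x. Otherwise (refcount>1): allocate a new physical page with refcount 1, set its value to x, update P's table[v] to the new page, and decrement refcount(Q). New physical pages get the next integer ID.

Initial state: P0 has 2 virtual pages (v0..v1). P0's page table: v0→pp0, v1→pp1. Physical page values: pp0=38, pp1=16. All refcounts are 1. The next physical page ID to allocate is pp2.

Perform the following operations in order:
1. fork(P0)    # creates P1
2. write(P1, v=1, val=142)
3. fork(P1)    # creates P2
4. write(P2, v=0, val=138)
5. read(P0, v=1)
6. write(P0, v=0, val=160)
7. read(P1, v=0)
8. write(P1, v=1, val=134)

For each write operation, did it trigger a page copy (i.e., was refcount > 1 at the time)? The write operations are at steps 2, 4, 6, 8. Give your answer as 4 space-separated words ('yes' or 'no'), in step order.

Op 1: fork(P0) -> P1. 2 ppages; refcounts: pp0:2 pp1:2
Op 2: write(P1, v1, 142). refcount(pp1)=2>1 -> COPY to pp2. 3 ppages; refcounts: pp0:2 pp1:1 pp2:1
Op 3: fork(P1) -> P2. 3 ppages; refcounts: pp0:3 pp1:1 pp2:2
Op 4: write(P2, v0, 138). refcount(pp0)=3>1 -> COPY to pp3. 4 ppages; refcounts: pp0:2 pp1:1 pp2:2 pp3:1
Op 5: read(P0, v1) -> 16. No state change.
Op 6: write(P0, v0, 160). refcount(pp0)=2>1 -> COPY to pp4. 5 ppages; refcounts: pp0:1 pp1:1 pp2:2 pp3:1 pp4:1
Op 7: read(P1, v0) -> 38. No state change.
Op 8: write(P1, v1, 134). refcount(pp2)=2>1 -> COPY to pp5. 6 ppages; refcounts: pp0:1 pp1:1 pp2:1 pp3:1 pp4:1 pp5:1

yes yes yes yes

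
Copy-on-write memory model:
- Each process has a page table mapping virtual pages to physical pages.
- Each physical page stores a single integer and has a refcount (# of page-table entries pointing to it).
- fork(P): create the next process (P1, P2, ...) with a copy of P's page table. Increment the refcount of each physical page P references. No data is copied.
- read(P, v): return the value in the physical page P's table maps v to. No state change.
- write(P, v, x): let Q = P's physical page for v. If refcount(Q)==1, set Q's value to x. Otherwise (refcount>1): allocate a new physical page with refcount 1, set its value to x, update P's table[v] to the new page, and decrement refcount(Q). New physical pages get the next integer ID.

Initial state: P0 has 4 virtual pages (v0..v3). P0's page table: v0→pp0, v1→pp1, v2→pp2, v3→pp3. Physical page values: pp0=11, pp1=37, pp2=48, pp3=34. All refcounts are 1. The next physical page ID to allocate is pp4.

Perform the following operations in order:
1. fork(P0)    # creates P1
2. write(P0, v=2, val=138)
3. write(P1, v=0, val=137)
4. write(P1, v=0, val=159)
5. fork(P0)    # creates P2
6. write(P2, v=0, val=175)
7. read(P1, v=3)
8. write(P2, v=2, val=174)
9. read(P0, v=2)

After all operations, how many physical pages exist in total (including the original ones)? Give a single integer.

Op 1: fork(P0) -> P1. 4 ppages; refcounts: pp0:2 pp1:2 pp2:2 pp3:2
Op 2: write(P0, v2, 138). refcount(pp2)=2>1 -> COPY to pp4. 5 ppages; refcounts: pp0:2 pp1:2 pp2:1 pp3:2 pp4:1
Op 3: write(P1, v0, 137). refcount(pp0)=2>1 -> COPY to pp5. 6 ppages; refcounts: pp0:1 pp1:2 pp2:1 pp3:2 pp4:1 pp5:1
Op 4: write(P1, v0, 159). refcount(pp5)=1 -> write in place. 6 ppages; refcounts: pp0:1 pp1:2 pp2:1 pp3:2 pp4:1 pp5:1
Op 5: fork(P0) -> P2. 6 ppages; refcounts: pp0:2 pp1:3 pp2:1 pp3:3 pp4:2 pp5:1
Op 6: write(P2, v0, 175). refcount(pp0)=2>1 -> COPY to pp6. 7 ppages; refcounts: pp0:1 pp1:3 pp2:1 pp3:3 pp4:2 pp5:1 pp6:1
Op 7: read(P1, v3) -> 34. No state change.
Op 8: write(P2, v2, 174). refcount(pp4)=2>1 -> COPY to pp7. 8 ppages; refcounts: pp0:1 pp1:3 pp2:1 pp3:3 pp4:1 pp5:1 pp6:1 pp7:1
Op 9: read(P0, v2) -> 138. No state change.

Answer: 8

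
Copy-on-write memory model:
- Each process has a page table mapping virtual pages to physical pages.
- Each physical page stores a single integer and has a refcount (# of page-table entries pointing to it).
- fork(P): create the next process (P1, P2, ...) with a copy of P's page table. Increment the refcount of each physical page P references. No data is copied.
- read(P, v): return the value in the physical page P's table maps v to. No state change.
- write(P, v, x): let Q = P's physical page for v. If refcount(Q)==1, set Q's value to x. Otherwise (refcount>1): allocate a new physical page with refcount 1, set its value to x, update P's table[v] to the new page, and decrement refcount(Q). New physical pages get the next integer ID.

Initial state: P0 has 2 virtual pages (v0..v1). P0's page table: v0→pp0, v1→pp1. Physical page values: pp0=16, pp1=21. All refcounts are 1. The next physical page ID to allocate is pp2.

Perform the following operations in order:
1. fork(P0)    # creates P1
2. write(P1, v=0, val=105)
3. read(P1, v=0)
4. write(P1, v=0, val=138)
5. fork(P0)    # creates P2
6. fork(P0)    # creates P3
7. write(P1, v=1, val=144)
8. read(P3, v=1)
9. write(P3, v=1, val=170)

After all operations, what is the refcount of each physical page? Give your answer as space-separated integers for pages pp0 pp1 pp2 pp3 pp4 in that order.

Op 1: fork(P0) -> P1. 2 ppages; refcounts: pp0:2 pp1:2
Op 2: write(P1, v0, 105). refcount(pp0)=2>1 -> COPY to pp2. 3 ppages; refcounts: pp0:1 pp1:2 pp2:1
Op 3: read(P1, v0) -> 105. No state change.
Op 4: write(P1, v0, 138). refcount(pp2)=1 -> write in place. 3 ppages; refcounts: pp0:1 pp1:2 pp2:1
Op 5: fork(P0) -> P2. 3 ppages; refcounts: pp0:2 pp1:3 pp2:1
Op 6: fork(P0) -> P3. 3 ppages; refcounts: pp0:3 pp1:4 pp2:1
Op 7: write(P1, v1, 144). refcount(pp1)=4>1 -> COPY to pp3. 4 ppages; refcounts: pp0:3 pp1:3 pp2:1 pp3:1
Op 8: read(P3, v1) -> 21. No state change.
Op 9: write(P3, v1, 170). refcount(pp1)=3>1 -> COPY to pp4. 5 ppages; refcounts: pp0:3 pp1:2 pp2:1 pp3:1 pp4:1

Answer: 3 2 1 1 1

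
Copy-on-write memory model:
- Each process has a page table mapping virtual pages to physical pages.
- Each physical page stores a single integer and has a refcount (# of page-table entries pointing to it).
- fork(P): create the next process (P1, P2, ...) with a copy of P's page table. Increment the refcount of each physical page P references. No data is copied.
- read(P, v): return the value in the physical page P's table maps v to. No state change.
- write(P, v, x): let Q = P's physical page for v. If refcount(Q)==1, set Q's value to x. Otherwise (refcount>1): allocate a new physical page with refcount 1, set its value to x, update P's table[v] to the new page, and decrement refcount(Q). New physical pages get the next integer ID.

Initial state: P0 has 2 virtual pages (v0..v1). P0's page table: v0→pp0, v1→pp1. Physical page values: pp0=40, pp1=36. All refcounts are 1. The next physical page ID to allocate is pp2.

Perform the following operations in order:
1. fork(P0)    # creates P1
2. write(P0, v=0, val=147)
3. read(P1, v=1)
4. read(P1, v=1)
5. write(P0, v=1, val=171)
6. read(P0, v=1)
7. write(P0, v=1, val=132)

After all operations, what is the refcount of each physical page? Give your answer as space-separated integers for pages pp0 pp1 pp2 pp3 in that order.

Answer: 1 1 1 1

Derivation:
Op 1: fork(P0) -> P1. 2 ppages; refcounts: pp0:2 pp1:2
Op 2: write(P0, v0, 147). refcount(pp0)=2>1 -> COPY to pp2. 3 ppages; refcounts: pp0:1 pp1:2 pp2:1
Op 3: read(P1, v1) -> 36. No state change.
Op 4: read(P1, v1) -> 36. No state change.
Op 5: write(P0, v1, 171). refcount(pp1)=2>1 -> COPY to pp3. 4 ppages; refcounts: pp0:1 pp1:1 pp2:1 pp3:1
Op 6: read(P0, v1) -> 171. No state change.
Op 7: write(P0, v1, 132). refcount(pp3)=1 -> write in place. 4 ppages; refcounts: pp0:1 pp1:1 pp2:1 pp3:1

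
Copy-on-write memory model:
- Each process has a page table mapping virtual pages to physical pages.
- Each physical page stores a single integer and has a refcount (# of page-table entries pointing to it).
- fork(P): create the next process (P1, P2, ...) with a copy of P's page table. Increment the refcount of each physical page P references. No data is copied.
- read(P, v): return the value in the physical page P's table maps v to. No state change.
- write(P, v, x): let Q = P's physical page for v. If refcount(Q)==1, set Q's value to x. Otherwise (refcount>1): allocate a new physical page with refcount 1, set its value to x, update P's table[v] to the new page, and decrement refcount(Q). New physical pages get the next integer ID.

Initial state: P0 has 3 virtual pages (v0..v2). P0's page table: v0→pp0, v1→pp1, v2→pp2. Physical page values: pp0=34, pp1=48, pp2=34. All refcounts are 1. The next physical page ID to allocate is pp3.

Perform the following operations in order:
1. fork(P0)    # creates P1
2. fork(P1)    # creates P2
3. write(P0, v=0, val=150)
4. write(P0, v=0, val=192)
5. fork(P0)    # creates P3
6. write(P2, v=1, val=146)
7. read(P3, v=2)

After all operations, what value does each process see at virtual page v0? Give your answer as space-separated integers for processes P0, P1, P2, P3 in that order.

Op 1: fork(P0) -> P1. 3 ppages; refcounts: pp0:2 pp1:2 pp2:2
Op 2: fork(P1) -> P2. 3 ppages; refcounts: pp0:3 pp1:3 pp2:3
Op 3: write(P0, v0, 150). refcount(pp0)=3>1 -> COPY to pp3. 4 ppages; refcounts: pp0:2 pp1:3 pp2:3 pp3:1
Op 4: write(P0, v0, 192). refcount(pp3)=1 -> write in place. 4 ppages; refcounts: pp0:2 pp1:3 pp2:3 pp3:1
Op 5: fork(P0) -> P3. 4 ppages; refcounts: pp0:2 pp1:4 pp2:4 pp3:2
Op 6: write(P2, v1, 146). refcount(pp1)=4>1 -> COPY to pp4. 5 ppages; refcounts: pp0:2 pp1:3 pp2:4 pp3:2 pp4:1
Op 7: read(P3, v2) -> 34. No state change.
P0: v0 -> pp3 = 192
P1: v0 -> pp0 = 34
P2: v0 -> pp0 = 34
P3: v0 -> pp3 = 192

Answer: 192 34 34 192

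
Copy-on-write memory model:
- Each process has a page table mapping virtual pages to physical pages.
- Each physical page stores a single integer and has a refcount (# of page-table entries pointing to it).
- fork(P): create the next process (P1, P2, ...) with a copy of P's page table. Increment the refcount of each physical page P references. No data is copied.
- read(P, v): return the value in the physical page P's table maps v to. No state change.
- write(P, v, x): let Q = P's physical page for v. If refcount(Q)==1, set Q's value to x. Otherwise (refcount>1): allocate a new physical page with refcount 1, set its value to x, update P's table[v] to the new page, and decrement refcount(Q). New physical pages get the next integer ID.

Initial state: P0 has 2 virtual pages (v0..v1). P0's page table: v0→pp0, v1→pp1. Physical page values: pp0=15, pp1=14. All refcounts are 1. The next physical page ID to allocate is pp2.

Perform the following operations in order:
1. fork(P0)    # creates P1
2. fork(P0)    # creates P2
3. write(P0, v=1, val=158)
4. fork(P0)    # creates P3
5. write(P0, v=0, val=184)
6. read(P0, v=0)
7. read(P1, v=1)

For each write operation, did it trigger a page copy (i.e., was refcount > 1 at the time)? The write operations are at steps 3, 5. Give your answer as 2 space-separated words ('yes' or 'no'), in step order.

Op 1: fork(P0) -> P1. 2 ppages; refcounts: pp0:2 pp1:2
Op 2: fork(P0) -> P2. 2 ppages; refcounts: pp0:3 pp1:3
Op 3: write(P0, v1, 158). refcount(pp1)=3>1 -> COPY to pp2. 3 ppages; refcounts: pp0:3 pp1:2 pp2:1
Op 4: fork(P0) -> P3. 3 ppages; refcounts: pp0:4 pp1:2 pp2:2
Op 5: write(P0, v0, 184). refcount(pp0)=4>1 -> COPY to pp3. 4 ppages; refcounts: pp0:3 pp1:2 pp2:2 pp3:1
Op 6: read(P0, v0) -> 184. No state change.
Op 7: read(P1, v1) -> 14. No state change.

yes yes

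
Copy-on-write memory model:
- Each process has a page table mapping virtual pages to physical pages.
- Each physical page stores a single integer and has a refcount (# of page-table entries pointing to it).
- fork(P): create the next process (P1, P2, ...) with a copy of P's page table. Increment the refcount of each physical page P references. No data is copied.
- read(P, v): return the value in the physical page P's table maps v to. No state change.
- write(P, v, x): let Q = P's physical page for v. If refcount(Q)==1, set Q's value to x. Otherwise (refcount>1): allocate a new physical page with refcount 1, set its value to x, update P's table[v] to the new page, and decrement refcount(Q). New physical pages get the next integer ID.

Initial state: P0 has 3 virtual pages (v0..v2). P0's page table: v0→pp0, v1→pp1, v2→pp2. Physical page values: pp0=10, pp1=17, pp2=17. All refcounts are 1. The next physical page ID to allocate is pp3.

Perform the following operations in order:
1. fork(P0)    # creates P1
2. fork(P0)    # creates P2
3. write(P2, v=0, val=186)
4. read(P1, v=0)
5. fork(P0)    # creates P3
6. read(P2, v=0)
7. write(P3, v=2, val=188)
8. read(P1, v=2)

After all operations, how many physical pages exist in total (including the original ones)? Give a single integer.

Op 1: fork(P0) -> P1. 3 ppages; refcounts: pp0:2 pp1:2 pp2:2
Op 2: fork(P0) -> P2. 3 ppages; refcounts: pp0:3 pp1:3 pp2:3
Op 3: write(P2, v0, 186). refcount(pp0)=3>1 -> COPY to pp3. 4 ppages; refcounts: pp0:2 pp1:3 pp2:3 pp3:1
Op 4: read(P1, v0) -> 10. No state change.
Op 5: fork(P0) -> P3. 4 ppages; refcounts: pp0:3 pp1:4 pp2:4 pp3:1
Op 6: read(P2, v0) -> 186. No state change.
Op 7: write(P3, v2, 188). refcount(pp2)=4>1 -> COPY to pp4. 5 ppages; refcounts: pp0:3 pp1:4 pp2:3 pp3:1 pp4:1
Op 8: read(P1, v2) -> 17. No state change.

Answer: 5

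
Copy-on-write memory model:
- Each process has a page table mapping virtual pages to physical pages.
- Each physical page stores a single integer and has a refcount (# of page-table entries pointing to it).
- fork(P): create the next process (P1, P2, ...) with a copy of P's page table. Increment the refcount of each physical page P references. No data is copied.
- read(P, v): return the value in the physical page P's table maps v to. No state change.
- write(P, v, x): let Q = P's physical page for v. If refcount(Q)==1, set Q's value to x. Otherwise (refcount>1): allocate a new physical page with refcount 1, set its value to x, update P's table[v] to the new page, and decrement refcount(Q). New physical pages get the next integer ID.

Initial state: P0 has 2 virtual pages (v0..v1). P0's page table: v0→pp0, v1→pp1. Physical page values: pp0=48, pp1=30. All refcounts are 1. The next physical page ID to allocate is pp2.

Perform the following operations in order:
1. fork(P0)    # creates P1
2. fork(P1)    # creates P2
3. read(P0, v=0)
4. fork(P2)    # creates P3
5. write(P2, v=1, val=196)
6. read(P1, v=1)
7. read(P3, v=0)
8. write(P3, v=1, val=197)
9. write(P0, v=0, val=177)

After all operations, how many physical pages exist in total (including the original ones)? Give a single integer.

Answer: 5

Derivation:
Op 1: fork(P0) -> P1. 2 ppages; refcounts: pp0:2 pp1:2
Op 2: fork(P1) -> P2. 2 ppages; refcounts: pp0:3 pp1:3
Op 3: read(P0, v0) -> 48. No state change.
Op 4: fork(P2) -> P3. 2 ppages; refcounts: pp0:4 pp1:4
Op 5: write(P2, v1, 196). refcount(pp1)=4>1 -> COPY to pp2. 3 ppages; refcounts: pp0:4 pp1:3 pp2:1
Op 6: read(P1, v1) -> 30. No state change.
Op 7: read(P3, v0) -> 48. No state change.
Op 8: write(P3, v1, 197). refcount(pp1)=3>1 -> COPY to pp3. 4 ppages; refcounts: pp0:4 pp1:2 pp2:1 pp3:1
Op 9: write(P0, v0, 177). refcount(pp0)=4>1 -> COPY to pp4. 5 ppages; refcounts: pp0:3 pp1:2 pp2:1 pp3:1 pp4:1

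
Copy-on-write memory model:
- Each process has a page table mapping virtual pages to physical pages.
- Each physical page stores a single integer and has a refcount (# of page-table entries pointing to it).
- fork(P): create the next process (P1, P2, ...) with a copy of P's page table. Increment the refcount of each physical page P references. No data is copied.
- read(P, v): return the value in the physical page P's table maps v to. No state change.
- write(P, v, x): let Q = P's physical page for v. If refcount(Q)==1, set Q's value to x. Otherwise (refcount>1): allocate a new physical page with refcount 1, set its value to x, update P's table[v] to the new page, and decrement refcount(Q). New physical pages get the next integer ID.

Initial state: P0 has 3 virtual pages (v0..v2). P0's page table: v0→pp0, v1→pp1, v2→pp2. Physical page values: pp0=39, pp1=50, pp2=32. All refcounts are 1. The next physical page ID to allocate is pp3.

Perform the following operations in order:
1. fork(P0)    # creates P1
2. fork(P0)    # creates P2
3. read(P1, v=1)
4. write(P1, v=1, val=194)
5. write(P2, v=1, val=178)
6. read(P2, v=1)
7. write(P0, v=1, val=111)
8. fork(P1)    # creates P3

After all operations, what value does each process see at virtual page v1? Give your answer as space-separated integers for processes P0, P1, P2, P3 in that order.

Answer: 111 194 178 194

Derivation:
Op 1: fork(P0) -> P1. 3 ppages; refcounts: pp0:2 pp1:2 pp2:2
Op 2: fork(P0) -> P2. 3 ppages; refcounts: pp0:3 pp1:3 pp2:3
Op 3: read(P1, v1) -> 50. No state change.
Op 4: write(P1, v1, 194). refcount(pp1)=3>1 -> COPY to pp3. 4 ppages; refcounts: pp0:3 pp1:2 pp2:3 pp3:1
Op 5: write(P2, v1, 178). refcount(pp1)=2>1 -> COPY to pp4. 5 ppages; refcounts: pp0:3 pp1:1 pp2:3 pp3:1 pp4:1
Op 6: read(P2, v1) -> 178. No state change.
Op 7: write(P0, v1, 111). refcount(pp1)=1 -> write in place. 5 ppages; refcounts: pp0:3 pp1:1 pp2:3 pp3:1 pp4:1
Op 8: fork(P1) -> P3. 5 ppages; refcounts: pp0:4 pp1:1 pp2:4 pp3:2 pp4:1
P0: v1 -> pp1 = 111
P1: v1 -> pp3 = 194
P2: v1 -> pp4 = 178
P3: v1 -> pp3 = 194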